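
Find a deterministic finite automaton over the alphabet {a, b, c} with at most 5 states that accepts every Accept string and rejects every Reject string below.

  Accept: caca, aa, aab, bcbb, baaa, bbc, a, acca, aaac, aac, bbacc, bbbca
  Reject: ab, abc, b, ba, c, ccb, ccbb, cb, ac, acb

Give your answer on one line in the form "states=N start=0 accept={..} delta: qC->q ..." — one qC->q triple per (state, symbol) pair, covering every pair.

states=5 start=0 accept={1,3} delta: 0a->1 0b->2 0c->0 1a->3 1b->0 1c->0 2a->0 2b->4 2c->2 3a->3 3b->1 3c->1 4a->4 4b->1 4c->3

Grow the machine one transition at a time. Run the examples from 0; the earliest place one falls off (shortest prefix, ties alphabetical) gets sent to the lowest-numbered state that keeps every Accept/Reject pair distinguishable — a pair clashes when both reach the same state with identical unread suffix — and to a fresh state only if none does.
a: 0a undefined. 0a->0: no, aab/ab meet in 0 with "b" left. Open state 1: 0a->1.
b: 0b undefined. 0b->0: no, bbc/c meet in 0 with "c" left. 0b->1: no, aa/ba meet in 1 with "a" left. Open state 2: 0b->2.
c: 0c undefined. 0c->0: ok.
aa: 1a undefined. 1a->0: no, aa/c meet in 0. 1a->1: no, aab/ab meet in 1 with "b" left. 1a->2: no, aa/b meet in 2. Open state 3: 1a->3.
ab: 1b undefined. 1b->0: ok.
ac: 1c undefined. 1c->0: ok.
ba: 2a undefined. 2a->0: ok.
bb: 2b undefined. 2b->0: no, bbc/ab meet in 0. 2b->1: no, caca/ccbb meet in 1. 2b->2: no, bbacc/ab meet in 0. 2b->3: no, aa/ccbb meet in 3. Open state 4: 2b->4.
bc: 2c undefined. 2c->0: no, bcbb/ccbb meet in 4. 2c->1: no, bcbb/b meet in 2. 2c->2: ok.
aaa: 3a undefined. 3a->0: no, aaac/ab meet in 0. 3a->1: no, aaac/ab meet in 0. 3a->2: no, aaac/b meet in 2. 3a->3: ok.
aab: 3b undefined. 3b->0: no, aab/ab meet in 0. 3b->1: ok.
aac: 3c undefined. 3c->0: no, aaac/ab meet in 0. 3c->1: ok.
bba: 4a undefined. 4a->0: no, bbacc/ab meet in 0. 4a->1: no, bbacc/ab meet in 0. 4a->2: no, bbacc/b meet in 2. 4a->3: no, bbacc/ab meet in 0. 4a->4: ok.
bbb: 4b undefined. 4b->0: no, bcbb/ab meet in 0. 4b->1: ok.
bbc: 4c undefined. 4c->0: no, bbc/ab meet in 0. 4c->1: no, bbacc/ab meet in 0. 4c->2: no, bbc/b meet in 2. 4c->3: ok.
All examples now run through 5 states with every (state, symbol) defined. Accept strings end in {1,3}, Reject strings end in {0,2,4}; accept={1,3}.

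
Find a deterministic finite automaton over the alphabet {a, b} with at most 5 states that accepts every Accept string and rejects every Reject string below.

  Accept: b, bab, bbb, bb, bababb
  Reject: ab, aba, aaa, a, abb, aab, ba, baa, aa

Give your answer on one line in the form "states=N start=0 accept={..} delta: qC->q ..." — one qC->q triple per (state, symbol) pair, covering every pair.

Grow the machine one transition at a time. Run the examples from 0; the earliest place one falls off (shortest prefix, ties alphabetical) gets sent to the lowest-numbered state that keeps every Accept/Reject pair distinguishable — a pair clashes when both reach the same state with identical unread suffix — and to a fresh state only if none does.
a: 0a undefined. 0a->0: no, b/ab meet in 0 with "b" left. Open state 1: 0a->1.
b: 0b undefined. 0b->0: no, bab/ab meet in 1 with "b" left. 0b->1: no, b/a meet in 1. Open state 2: 0b->2.
aa: 1a undefined. 1a->0: no, b/aab meet in 2. 1a->1: ok.
ab: 1b undefined. 1b->0: no, b/abb meet in 2. 1b->1: ok.
ba: 2a undefined. 2a->0: ok.
bb: 2b undefined. 2b->0: no, bb/ba meet in 0. 2b->1: no, bbb/ab meet in 1. 2b->2: ok.
All examples now run through 3 states with every (state, symbol) defined. Accept strings end in {2}, Reject strings end in {0,1}; accept={2}.

states=3 start=0 accept={2} delta: 0a->1 0b->2 1a->1 1b->1 2a->0 2b->2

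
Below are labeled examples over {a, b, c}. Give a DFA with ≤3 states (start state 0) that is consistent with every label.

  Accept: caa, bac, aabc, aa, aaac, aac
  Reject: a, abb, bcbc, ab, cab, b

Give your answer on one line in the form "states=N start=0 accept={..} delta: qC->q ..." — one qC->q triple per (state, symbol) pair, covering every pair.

states=3 start=0 accept={2} delta: 0a->1 0b->0 0c->0 1a->2 1b->0 1c->2 2a->1 2b->1 2c->2

Fold the examples into a partial DFA from state 0: repeatedly fix the first undefined (state, symbol) met by the shortest-then-alphabetical prefix, trying targets in increasing order and rejecting any under which an Accept and a Reject string meet in one state with the same remainder; add a state when all current targets are rejected. Accepting states are where Accept strings end.
a: 0a undefined. 0a->0: no, aa/a meet in 0. Open state 1: 0a->1.
b: 0b undefined. 0b->0: ok.
c: 0c undefined. 0c->0: ok.
aa: 1a undefined. 1a->0: no, caa/bcbc meet in 0. 1a->1: no, caa/a meet in 1. Open state 2: 1a->2.
ab: 1b undefined. 1b->0: ok.
aaa: 2a undefined. 2a->0: no, aaac/abb meet in 0. 2a->1: ok.
aab: 2b undefined. 2b->0: no, aabc/abb meet in 0. 2b->1: ok.
aac: 2c undefined. 2c->0: no, aac/abb meet in 0. 2c->1: no, aac/a meet in 1. 2c->2: ok.
bac: 1c undefined. 1c->0: no, bac/abb meet in 0. 1c->1: no, bac/a meet in 1. 1c->2: ok.
All examples now run through 3 states with every (state, symbol) defined. Accept strings end in {2}, Reject strings end in {0,1}; accept={2}.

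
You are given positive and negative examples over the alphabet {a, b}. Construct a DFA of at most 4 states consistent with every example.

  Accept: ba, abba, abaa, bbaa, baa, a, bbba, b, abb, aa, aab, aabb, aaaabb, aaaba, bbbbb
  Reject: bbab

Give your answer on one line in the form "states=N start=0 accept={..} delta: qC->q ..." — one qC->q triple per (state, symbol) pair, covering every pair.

states=4 start=0 accept={0,1,2} delta: 0a->0 0b->1 1a->0 1b->2 2a->2 2b->3 3a->0 3b->0

Grow the machine one transition at a time. Run the examples from 0; the earliest place one falls off (shortest prefix, ties alphabetical) gets sent to the lowest-numbered state that keeps every Accept/Reject pair distinguishable — a pair clashes when both reach the same state with identical unread suffix — and to a fresh state only if none does.
a: 0a undefined. 0a->0: ok.
b: 0b undefined. 0b->0: no, ba/bbab meet in 0. Open state 1: 0b->1.
ba: 1a undefined. 1a->0: ok.
bb: 1b undefined. 1b->0: no, b/bbab meet in 1. 1b->1: no, b/bbab meet in 1. Open state 2: 1b->2.
bba: 2a undefined. 2a->0: no, b/bbab meet in 1. 2a->1: no, abb/bbab meet in 2. 2a->2: ok.
bbb: 2b undefined. 2b->0: no, ba/bbab meet in 0. 2b->1: no, b/bbab meet in 1. 2b->2: no, abba/bbab meet in 2. Open state 3: 2b->3.
bbba: 3a undefined. 3a->0: ok.
bbbb: 3b undefined. 3b->0: ok.
All examples now run through 4 states with every (state, symbol) defined. Accept strings end in {0,1,2}, Reject strings end in {3}; accept={0,1,2}.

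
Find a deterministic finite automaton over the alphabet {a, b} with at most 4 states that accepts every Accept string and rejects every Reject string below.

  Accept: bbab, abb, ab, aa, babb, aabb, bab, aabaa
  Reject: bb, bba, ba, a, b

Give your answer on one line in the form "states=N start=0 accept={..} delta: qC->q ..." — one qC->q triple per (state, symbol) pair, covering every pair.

states=3 start=0 accept={2} delta: 0a->1 0b->0 1a->2 1b->2 2a->1 2b->2

Fold the examples into a partial DFA from state 0: repeatedly fix the first undefined (state, symbol) met by the shortest-then-alphabetical prefix, trying targets in increasing order and rejecting any under which an Accept and a Reject string meet in one state with the same remainder; add a state when all current targets are rejected. Accepting states are where Accept strings end.
a: 0a undefined. 0a->0: no, abb/bb meet in 0 with "bb" left. Open state 1: 0a->1.
b: 0b undefined. 0b->0: ok.
aa: 1a undefined. 1a->0: no, aa/bb meet in 0. 1a->1: no, aa/bba meet in 1. Open state 2: 1a->2.
ab: 1b undefined. 1b->0: no, bbab/bb meet in 0. 1b->1: no, bbab/bba meet in 1. 1b->2: ok.
aab: 2b undefined. 2b->0: no, abb/bb meet in 0. 2b->1: no, abb/bba meet in 1. 2b->2: ok.
aaba: 2a undefined. 2a->0: no, aabaa/bba meet in 1. 2a->1: ok.
All examples now run through 3 states with every (state, symbol) defined. Accept strings end in {2}, Reject strings end in {0,1}; accept={2}.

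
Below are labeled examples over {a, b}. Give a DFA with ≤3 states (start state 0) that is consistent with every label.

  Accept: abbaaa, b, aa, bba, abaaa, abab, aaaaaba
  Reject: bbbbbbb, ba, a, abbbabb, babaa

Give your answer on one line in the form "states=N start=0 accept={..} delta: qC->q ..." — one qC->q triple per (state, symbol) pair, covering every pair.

states=3 start=0 accept={0,2} delta: 0a->1 0b->2 1a->0 1b->1 2a->1 2b->1

Fold the examples into a partial DFA from state 0: repeatedly fix the first undefined (state, symbol) met by the shortest-then-alphabetical prefix, trying targets in increasing order and rejecting any under which an Accept and a Reject string meet in one state with the same remainder; add a state when all current targets are rejected. Accepting states are where Accept strings end.
a: 0a undefined. 0a->0: no, aa/a meet in 0. Open state 1: 0a->1.
b: 0b undefined. 0b->0: no, b/bbbbbbb meet in 0. 0b->1: no, b/a meet in 1. Open state 2: 0b->2.
aa: 1a undefined. 1a->0: ok.
ab: 1b undefined. 1b->0: no, abaaa/a meet in 1. 1b->1: ok.
ba: 2a undefined. 2a->0: no, abbaaa/ba meet in 0. 2a->1: ok.
bb: 2b undefined. 2b->0: no, abbaaa/abbbabb meet in 0. 2b->1: ok.
All examples now run through 3 states with every (state, symbol) defined. Accept strings end in {0,2}, Reject strings end in {1}; accept={0,2}.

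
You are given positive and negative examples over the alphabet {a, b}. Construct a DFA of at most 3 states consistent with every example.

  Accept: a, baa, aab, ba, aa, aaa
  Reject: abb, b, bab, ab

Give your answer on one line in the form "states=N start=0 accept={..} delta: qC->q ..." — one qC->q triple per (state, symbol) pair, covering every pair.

State merging on the prefix tree: take the shortest (then alphabetical) example prefix whose next move is undefined and point that move at state 0, else 1, else 2, ...; a target is out if some Accept/Reject pair would then sit in one state with the same input left (inseparable). If every existing state is out, open a new one.
a: 0a undefined. 0a->0: no, aab/b meet in 0 with "b" left. Open state 1: 0a->1.
b: 0b undefined. 0b->0: ok.
aa: 1a undefined. 1a->0: no, baa/b meet in 0. 1a->1: no, aab/bab meet in 1 with "b" left. Open state 2: 1a->2.
ab: 1b undefined. 1b->0: ok.
aaa: 2a undefined. 2a->0: no, aaa/abb meet in 0. 2a->1: ok.
aab: 2b undefined. 2b->0: no, aab/abb meet in 0. 2b->1: ok.
All examples now run through 3 states with every (state, symbol) defined. Accept strings end in {1,2}, Reject strings end in {0}; accept={1,2}.

states=3 start=0 accept={1,2} delta: 0a->1 0b->0 1a->2 1b->0 2a->1 2b->1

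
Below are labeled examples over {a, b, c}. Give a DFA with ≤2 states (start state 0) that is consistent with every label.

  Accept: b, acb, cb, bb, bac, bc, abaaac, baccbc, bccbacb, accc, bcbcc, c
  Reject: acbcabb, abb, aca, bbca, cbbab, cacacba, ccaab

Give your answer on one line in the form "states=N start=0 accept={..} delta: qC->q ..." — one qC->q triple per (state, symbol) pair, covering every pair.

Fold the examples into a partial DFA from state 0: repeatedly fix the first undefined (state, symbol) met by the shortest-then-alphabetical prefix, trying targets in increasing order and rejecting any under which an Accept and a Reject string meet in one state with the same remainder; add a state when all current targets are rejected. Accepting states are where Accept strings end.
a: 0a undefined. 0a->0: no, bb/abb meet in 0 with "bb" left. Open state 1: 0a->1.
b: 0b undefined. 0b->0: ok.
c: 0c undefined. 0c->0: ok.
ab: 1b undefined. 1b->0: no, b/abb meet in 0. 1b->1: ok.
ac: 1c undefined. 1c->0: ok.
aba: 1a undefined. 1a->0: no, b/ccaab meet in 0. 1a->1: ok.
All examples now run through 2 states with every (state, symbol) defined. Accept strings end in {0}, Reject strings end in {1}; accept={0}.

states=2 start=0 accept={0} delta: 0a->1 0b->0 0c->0 1a->1 1b->1 1c->0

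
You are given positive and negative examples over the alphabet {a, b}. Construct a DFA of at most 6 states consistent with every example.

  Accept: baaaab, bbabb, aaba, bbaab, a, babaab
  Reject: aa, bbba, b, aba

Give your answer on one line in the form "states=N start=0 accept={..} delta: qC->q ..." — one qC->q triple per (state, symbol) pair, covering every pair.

State merging on the prefix tree: take the shortest (then alphabetical) example prefix whose next move is undefined and point that move at state 0, else 1, else 2, ...; a target is out if some Accept/Reject pair would then sit in one state with the same input left (inseparable). If every existing state is out, open a new one.
a: 0a undefined. 0a->0: no, aaba/aba meet in 0 with "ba" left. Open state 1: 0a->1.
b: 0b undefined. 0b->0: no, a/bbba meet in 1. 0b->1: no, a/b meet in 1. Open state 2: 0b->2.
aa: 1a undefined. 1a->0: ok.
ab: 1b undefined. 1b->0: no, a/aba meet in 1. 1b->1: ok.
ba: 2a undefined. 2a->0: no, aaba/aa meet in 0. 2a->1: no, baaaab/b meet in 2. 2a->2: no, aaba/b meet in 2. Open state 3: 2a->3.
bb: 2b undefined. 2b->0: no, aaba/bbba meet in 3. 2b->1: ok.
baa: 3a undefined. 3a->0: no, baaaab/b meet in 2. 3a->1: ok.
bab: 3b undefined. 3b->0: no, babaab/b meet in 2. 3b->1: ok.
All examples now run through 4 states with every (state, symbol) defined. Accept strings end in {1,3}, Reject strings end in {0,2}; accept={1,3}.

states=4 start=0 accept={1,3} delta: 0a->1 0b->2 1a->0 1b->1 2a->3 2b->1 3a->1 3b->1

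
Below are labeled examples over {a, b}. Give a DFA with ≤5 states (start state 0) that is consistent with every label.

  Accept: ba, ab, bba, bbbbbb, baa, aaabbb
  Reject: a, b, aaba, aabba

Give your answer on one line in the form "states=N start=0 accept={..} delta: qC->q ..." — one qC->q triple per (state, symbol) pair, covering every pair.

Fold the examples into a partial DFA from state 0: repeatedly fix the first undefined (state, symbol) met by the shortest-then-alphabetical prefix, trying targets in increasing order and rejecting any under which an Accept and a Reject string meet in one state with the same remainder; add a state when all current targets are rejected. Accepting states are where Accept strings end.
a: 0a undefined. 0a->0: no, ba/aaba meet in 0 with "ba" left. Open state 1: 0a->1.
b: 0b undefined. 0b->0: no, ba/a meet in 1. 0b->1: ok.
aa: 1a undefined. 1a->0: no, ba/aaba meet in 0. 1a->1: no, ba/a meet in 1. Open state 2: 1a->2.
ab: 1b undefined. 1b->0: no, bba/a meet in 1. 1b->1: no, ab/a meet in 1. 1b->2: ok.
aaa: 2a undefined. 2a->0: ok.
aab: 2b undefined. 2b->0: no, ba/aabba meet in 2. 2b->1: no, ba/aaba meet in 2. 2b->2: no, bba/aaba meet in 0. Open state 3: 2b->3.
aaba: 3a undefined. 3a->0: no, bba/aaba meet in 0. 3a->1: ok.
aabb: 3b undefined. 3b->0: ok.
All examples now run through 4 states with every (state, symbol) defined. Accept strings end in {0,2,3}, Reject strings end in {1}; accept={0,2,3}.

states=4 start=0 accept={0,2,3} delta: 0a->1 0b->1 1a->2 1b->2 2a->0 2b->3 3a->1 3b->0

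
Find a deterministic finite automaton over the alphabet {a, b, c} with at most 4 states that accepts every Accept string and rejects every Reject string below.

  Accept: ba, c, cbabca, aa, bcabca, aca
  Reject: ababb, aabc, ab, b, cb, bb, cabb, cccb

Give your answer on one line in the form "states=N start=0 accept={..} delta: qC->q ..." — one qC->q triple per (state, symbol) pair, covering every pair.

Fold the examples into a partial DFA from state 0: repeatedly fix the first undefined (state, symbol) met by the shortest-then-alphabetical prefix, trying targets in increasing order and rejecting any under which an Accept and a Reject string meet in one state with the same remainder; add a state when all current targets are rejected. Accepting states are where Accept strings end.
a: 0a undefined. 0a->0: ok.
b: 0b undefined. 0b->0: no, ba/ababb meet in 0. Open state 1: 0b->1.
c: 0c undefined. 0c->0: ok.
ba: 1a undefined. 1a->0: ok.
bb: 1b undefined. 1b->0: no, ba/ababb meet in 0. 1b->1: ok.
bc: 1c undefined. 1c->0: no, ba/aabc meet in 0. 1c->1: ok.
All examples now run through 2 states with every (state, symbol) defined. Accept strings end in {0}, Reject strings end in {1}; accept={0}.

states=2 start=0 accept={0} delta: 0a->0 0b->1 0c->0 1a->0 1b->1 1c->1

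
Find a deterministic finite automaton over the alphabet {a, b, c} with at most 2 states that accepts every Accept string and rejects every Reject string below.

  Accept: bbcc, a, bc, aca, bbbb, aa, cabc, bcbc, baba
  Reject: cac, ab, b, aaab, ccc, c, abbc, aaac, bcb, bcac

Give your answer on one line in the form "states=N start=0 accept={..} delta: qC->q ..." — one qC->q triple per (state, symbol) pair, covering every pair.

states=2 start=0 accept={0} delta: 0a->0 0b->1 0c->1 1a->0 1b->0 1c->0

Fold the examples into a partial DFA from state 0: repeatedly fix the first undefined (state, symbol) met by the shortest-then-alphabetical prefix, trying targets in increasing order and rejecting any under which an Accept and a Reject string meet in one state with the same remainder; add a state when all current targets are rejected. Accepting states are where Accept strings end.
a: 0a undefined. 0a->0: ok.
b: 0b undefined. 0b->0: no, a/ab meet in 0. Open state 1: 0b->1.
c: 0c undefined. 0c->0: no, a/cac meet in 0. 0c->1: ok.
ba: 1a undefined. 1a->0: ok.
bb: 1b undefined. 1b->0: ok.
bc: 1c undefined. 1c->0: ok.
All examples now run through 2 states with every (state, symbol) defined. Accept strings end in {0}, Reject strings end in {1}; accept={0}.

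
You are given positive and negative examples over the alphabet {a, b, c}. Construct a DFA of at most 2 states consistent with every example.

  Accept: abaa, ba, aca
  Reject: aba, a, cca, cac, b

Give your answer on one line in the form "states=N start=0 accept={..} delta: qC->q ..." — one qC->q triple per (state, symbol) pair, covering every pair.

Fold the examples into a partial DFA from state 0: repeatedly fix the first undefined (state, symbol) met by the shortest-then-alphabetical prefix, trying targets in increasing order and rejecting any under which an Accept and a Reject string meet in one state with the same remainder; add a state when all current targets are rejected. Accepting states are where Accept strings end.
a: 0a undefined. 0a->0: no, ba/aba meet in 0 with "ba" left. Open state 1: 0a->1.
b: 0b undefined. 0b->0: no, ba/a meet in 1. 0b->1: ok.
c: 0c undefined. 0c->0: ok.
ab: 1b undefined. 1b->0: ok.
ac: 1c undefined. 1c->0: no, aca/aba meet in 1. 1c->1: ok.
ba: 1a undefined. 1a->0: ok.
All examples now run through 2 states with every (state, symbol) defined. Accept strings end in {0}, Reject strings end in {1}; accept={0}.

states=2 start=0 accept={0} delta: 0a->1 0b->1 0c->0 1a->0 1b->0 1c->1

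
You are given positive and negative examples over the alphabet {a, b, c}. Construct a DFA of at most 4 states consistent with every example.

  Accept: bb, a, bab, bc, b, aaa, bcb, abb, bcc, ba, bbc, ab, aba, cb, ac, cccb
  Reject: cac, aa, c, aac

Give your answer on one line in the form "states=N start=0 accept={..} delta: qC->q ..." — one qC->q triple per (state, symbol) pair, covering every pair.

State merging on the prefix tree: take the shortest (then alphabetical) example prefix whose next move is undefined and point that move at state 0, else 1, else 2, ...; a target is out if some Accept/Reject pair would then sit in one state with the same input left (inseparable). If every existing state is out, open a new one.
a: 0a undefined. 0a->0: no, a/aa meet in 0. Open state 1: 0a->1.
b: 0b undefined. 0b->0: no, bc/c meet in 0 with "c" left. 0b->1: no, ba/aa meet in 1 with "a" left. Open state 2: 0b->2.
c: 0c undefined. 0c->0: no, ac/cac meet in 1 with "c" left. 0c->1: no, a/c meet in 1. 0c->2: no, b/c meet in 2. Open state 3: 0c->3.
aa: 1a undefined. 1a->0: ok.
ab: 1b undefined. 1b->0: no, ab/aa meet in 0. 1b->1: no, aba/aa meet in 0. 1b->2: ok.
ac: 1c undefined. 1c->0: no, ac/aa meet in 0. 1c->1: ok.
ba: 2a undefined. 2a->0: no, ba/aa meet in 0. 2a->1: ok.
bb: 2b undefined. 2b->0: no, bb/aa meet in 0. 2b->1: ok.
bc: 2c undefined. 2c->0: no, bc/aa meet in 0. 2c->1: ok.
ca: 3a undefined. 3a->0: ok.
cb: 3b undefined. 3b->0: no, cb/aa meet in 0. 3b->1: ok.
cc: 3c undefined. 3c->0: ok.
All examples now run through 4 states with every (state, symbol) defined. Accept strings end in {1,2}, Reject strings end in {0,3}; accept={1,2}.

states=4 start=0 accept={1,2} delta: 0a->1 0b->2 0c->3 1a->0 1b->2 1c->1 2a->1 2b->1 2c->1 3a->0 3b->1 3c->0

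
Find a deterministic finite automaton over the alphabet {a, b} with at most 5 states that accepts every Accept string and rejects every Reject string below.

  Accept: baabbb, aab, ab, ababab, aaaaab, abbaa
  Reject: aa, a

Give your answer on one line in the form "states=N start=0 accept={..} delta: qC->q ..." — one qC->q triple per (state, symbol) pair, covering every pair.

Grow the machine one transition at a time. Run the examples from 0; the earliest place one falls off (shortest prefix, ties alphabetical) gets sent to the lowest-numbered state that keeps every Accept/Reject pair distinguishable — a pair clashes when both reach the same state with identical unread suffix — and to a fresh state only if none does.
a: 0a undefined. 0a->0: ok.
b: 0b undefined. 0b->0: no, baabbb/aa meet in 0. Open state 1: 0b->1.
ba: 1a undefined. 1a->0: ok.
abb: 1b undefined. 1b->0: no, abbaa/aa meet in 0. 1b->1: no, abbaa/aa meet in 0. Open state 2: 1b->2.
abba: 2a undefined. 2a->0: no, abbaa/aa meet in 0. 2a->1: no, abbaa/aa meet in 0. 2a->2: ok.
baabbb: 2b undefined. 2b->0: no, baabbb/aa meet in 0. 2b->1: ok.
All examples now run through 3 states with every (state, symbol) defined. Accept strings end in {1,2}, Reject strings end in {0}; accept={1,2}.

states=3 start=0 accept={1,2} delta: 0a->0 0b->1 1a->0 1b->2 2a->2 2b->1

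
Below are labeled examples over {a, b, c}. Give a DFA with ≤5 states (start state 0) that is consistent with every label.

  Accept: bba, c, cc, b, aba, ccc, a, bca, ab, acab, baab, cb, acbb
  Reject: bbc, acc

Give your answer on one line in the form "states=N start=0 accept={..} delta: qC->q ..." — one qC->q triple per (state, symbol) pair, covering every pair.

State merging on the prefix tree: take the shortest (then alphabetical) example prefix whose next move is undefined and point that move at state 0, else 1, else 2, ...; a target is out if some Accept/Reject pair would then sit in one state with the same input left (inseparable). If every existing state is out, open a new one.
a: 0a undefined. 0a->0: no, cc/acc meet in 0 with "cc" left. Open state 1: 0a->1.
b: 0b undefined. 0b->0: no, c/bbc meet in 0 with "c" left. 0b->1: ok.
c: 0c undefined. 0c->0: ok.
ab: 1b undefined. 1b->0: no, c/bbc meet in 0. 1b->1: ok.
ac: 1c undefined. 1c->0: no, c/bbc meet in 0. 1c->1: no, b/bbc meet in 1. Open state 2: 1c->2.
ba: 1a undefined. 1a->0: ok.
aca: 2a undefined. 2a->0: ok.
acb: 2b undefined. 2b->0: ok.
acc: 2c undefined. 2c->0: no, bba/acc meet in 0. 2c->1: no, b/acc meet in 1. 2c->2: ok.
All examples now run through 3 states with every (state, symbol) defined. Accept strings end in {0,1}, Reject strings end in {2}; accept={0,1}.

states=3 start=0 accept={0,1} delta: 0a->1 0b->1 0c->0 1a->0 1b->1 1c->2 2a->0 2b->0 2c->2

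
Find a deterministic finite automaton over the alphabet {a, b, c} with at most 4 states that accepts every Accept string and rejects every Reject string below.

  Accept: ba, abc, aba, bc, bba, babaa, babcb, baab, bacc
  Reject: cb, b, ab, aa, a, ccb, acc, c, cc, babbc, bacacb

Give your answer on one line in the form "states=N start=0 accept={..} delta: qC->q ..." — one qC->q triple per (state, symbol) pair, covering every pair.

states=4 start=0 accept={2} delta: 0a->0 0b->1 0c->0 1a->2 1b->1 1c->2 2a->2 2b->2 2c->3 3a->0 3b->2 3c->2

State merging on the prefix tree: take the shortest (then alphabetical) example prefix whose next move is undefined and point that move at state 0, else 1, else 2, ...; a target is out if some Accept/Reject pair would then sit in one state with the same input left (inseparable). If every existing state is out, open a new one.
a: 0a undefined. 0a->0: ok.
b: 0b undefined. 0b->0: no, ba/b meet in 0. Open state 1: 0b->1.
c: 0c undefined. 0c->0: ok.
ba: 1a undefined. 1a->0: no, ba/aa meet in 0. 1a->1: no, ba/cb meet in 1. Open state 2: 1a->2.
bb: 1b undefined. 1b->0: no, bba/aa meet in 0. 1b->1: ok.
bc: 1c undefined. 1c->0: no, abc/aa meet in 0. 1c->1: no, abc/cb meet in 1. 1c->2: ok.
baa: 2a undefined. 2a->0: no, baab/cb meet in 1. 2a->1: no, baab/cb meet in 1. 2a->2: ok.
bab: 2b undefined. 2b->0: no, ba/babbc meet in 2. 2b->1: no, ba/babbc meet in 2. 2b->2: ok.
bac: 2c undefined. 2c->0: no, babcb/cb meet in 1. 2c->1: no, babcb/cb meet in 1. 2c->2: no, ba/babbc meet in 2. Open state 3: 2c->3.
baca: 3a undefined. 3a->0: ok.
bacc: 3c undefined. 3c->0: no, bacc/aa meet in 0. 3c->1: no, bacc/cb meet in 1. 3c->2: ok.
babcb: 3b undefined. 3b->0: no, babcb/aa meet in 0. 3b->1: no, babcb/cb meet in 1. 3b->2: ok.
All examples now run through 4 states with every (state, symbol) defined. Accept strings end in {2}, Reject strings end in {0,1,3}; accept={2}.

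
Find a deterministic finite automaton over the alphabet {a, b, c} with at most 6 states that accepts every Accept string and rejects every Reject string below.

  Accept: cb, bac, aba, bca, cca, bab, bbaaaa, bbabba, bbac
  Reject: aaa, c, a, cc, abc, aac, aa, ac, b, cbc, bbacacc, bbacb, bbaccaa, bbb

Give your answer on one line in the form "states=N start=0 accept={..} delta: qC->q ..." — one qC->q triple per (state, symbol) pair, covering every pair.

states=5 start=0 accept={2,3} delta: 0a->0 0b->1 0c->1 1a->2 1b->3 1c->1 2a->2 2b->2 2c->2 3a->4 3b->0 3c->0 4a->1 4b->0 4c->3

State merging on the prefix tree: take the shortest (then alphabetical) example prefix whose next move is undefined and point that move at state 0, else 1, else 2, ...; a target is out if some Accept/Reject pair would then sit in one state with the same input left (inseparable). If every existing state is out, open a new one.
a: 0a undefined. 0a->0: ok.
b: 0b undefined. 0b->0: no, cb/bbacb meet in 0 with "cb" left. Open state 1: 0b->1.
c: 0c undefined. 0c->0: no, cb/b meet in 1. 0c->1: ok.
ba: 1a undefined. 1a->0: no, bac/c meet in 1. 1a->1: no, bac/cc meet in 1 with "c" left. Open state 2: 1a->2.
bb: 1b undefined. 1b->0: no, cb/aaa meet in 0. 1b->1: no, cb/c meet in 1. 1b->2: no, bac/cbc meet in 2 with "c" left. Open state 3: 1b->3.
bc: 1c undefined. 1c->0: no, bca/aaa meet in 0. 1c->1: ok.
bab: 2b undefined. 2b->0: no, bab/aaa meet in 0. 2b->1: no, bab/c meet in 1. 2b->2: ok.
bac: 2c undefined. 2c->0: no, bac/aaa meet in 0. 2c->1: no, bac/c meet in 1. 2c->2: ok.
bba: 3a undefined. 3a->0: no, cb/bbacb meet in 3. 3a->1: no, cb/bbacb meet in 3. 3a->2: no, bac/bbacb meet in 2. 3a->3: no, bbac/cbc meet in 3 with "c" left. Open state 4: 3a->4.
bbb: 3b undefined. 3b->0: ok.
cbc: 3c undefined. 3c->0: ok.
bbaa: 4a undefined. 4a->0: no, bbaaaa/aaa meet in 0. 4a->1: ok.
bbab: 4b undefined. 4b->0: ok.
bbac: 4c undefined. 4c->0: no, bbaaaa/bbaccaa meet in 2 with "a" left. 4c->1: no, cb/bbacb meet in 3. 4c->2: no, bac/bbacb meet in 2. 4c->3: ok.
bbaaaa: 2a undefined. 2a->0: no, bbaaaa/aaa meet in 0. 2a->1: no, bbaaaa/c meet in 1. 2a->2: ok.
All examples now run through 5 states with every (state, symbol) defined. Accept strings end in {2,3}, Reject strings end in {0,1}; accept={2,3}.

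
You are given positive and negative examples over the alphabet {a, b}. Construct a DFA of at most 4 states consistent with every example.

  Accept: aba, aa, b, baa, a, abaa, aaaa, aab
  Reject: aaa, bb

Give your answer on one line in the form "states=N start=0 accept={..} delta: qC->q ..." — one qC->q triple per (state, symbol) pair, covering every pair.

State merging on the prefix tree: take the shortest (then alphabetical) example prefix whose next move is undefined and point that move at state 0, else 1, else 2, ...; a target is out if some Accept/Reject pair would then sit in one state with the same input left (inseparable). If every existing state is out, open a new one.
a: 0a undefined. 0a->0: no, aa/aaa meet in 0. Open state 1: 0a->1.
b: 0b undefined. 0b->0: no, b/bb meet in 0. 0b->1: no, baa/aaa meet in 1 with "aa" left. Open state 2: 0b->2.
aa: 1a undefined. 1a->0: no, a/aaa meet in 1. 1a->1: no, aa/aaa meet in 1. 1a->2: no, aab/bb meet in 2 with "b" left. Open state 3: 1a->3.
ab: 1b undefined. 1b->0: ok.
ba: 2a undefined. 2a->0: ok.
bb: 2b undefined. 2b->0: ok.
aaa: 3a undefined. 3a->0: ok.
aab: 3b undefined. 3b->0: no, aab/aaa meet in 0. 3b->1: ok.
All examples now run through 4 states with every (state, symbol) defined. Accept strings end in {1,2,3}, Reject strings end in {0}; accept={1,2,3}.

states=4 start=0 accept={1,2,3} delta: 0a->1 0b->2 1a->3 1b->0 2a->0 2b->0 3a->0 3b->1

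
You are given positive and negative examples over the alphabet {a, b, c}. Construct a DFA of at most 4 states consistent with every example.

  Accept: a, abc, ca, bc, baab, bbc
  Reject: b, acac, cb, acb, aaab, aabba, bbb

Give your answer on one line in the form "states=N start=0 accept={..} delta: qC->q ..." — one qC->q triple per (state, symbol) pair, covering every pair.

states=4 start=0 accept={0,2} delta: 0a->0 0b->1 0c->1 1a->2 1b->3 1c->0 2a->2 2b->0 2c->1 3a->1 3b->1 3c->0

Grow the machine one transition at a time. Run the examples from 0; the earliest place one falls off (shortest prefix, ties alphabetical) gets sent to the lowest-numbered state that keeps every Accept/Reject pair distinguishable — a pair clashes when both reach the same state with identical unread suffix — and to a fresh state only if none does.
a: 0a undefined. 0a->0: ok.
b: 0b undefined. 0b->0: no, a/b meet in 0. Open state 1: 0b->1.
c: 0c undefined. 0c->0: no, a/acac meet in 0. 0c->1: ok.
ba: 1a undefined. 1a->0: no, baab/b meet in 1. 1a->1: no, abc/acac meet in 1 with "c" left. Open state 2: 1a->2.
bb: 1b undefined. 1b->0: no, a/cb meet in 0. 1b->1: no, ca/aabba meet in 2. 1b->2: no, ca/cb meet in 2. Open state 3: 1b->3.
bc: 1c undefined. 1c->0: ok.
baa: 2a undefined. 2a->0: no, baab/b meet in 1. 2a->1: no, baab/cb meet in 3. 2a->2: ok.
bbb: 3b undefined. 3b->0: no, a/bbb meet in 0. 3b->1: ok.
bbc: 3c undefined. 3c->0: ok.
acac: 2c undefined. 2c->0: no, a/acac meet in 0. 2c->1: ok.
baab: 2b undefined. 2b->0: ok.
aabba: 3a undefined. 3a->0: no, a/aabba meet in 0. 3a->1: ok.
All examples now run through 4 states with every (state, symbol) defined. Accept strings end in {0,2}, Reject strings end in {1,3}; accept={0,2}.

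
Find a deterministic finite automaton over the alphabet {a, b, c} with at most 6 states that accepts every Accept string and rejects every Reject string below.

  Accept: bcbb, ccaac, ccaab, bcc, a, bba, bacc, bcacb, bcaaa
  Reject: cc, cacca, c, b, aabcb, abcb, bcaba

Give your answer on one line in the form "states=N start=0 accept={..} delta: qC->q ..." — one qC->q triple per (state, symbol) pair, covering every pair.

Fold the examples into a partial DFA from state 0: repeatedly fix the first undefined (state, symbol) met by the shortest-then-alphabetical prefix, trying targets in increasing order and rejecting any under which an Accept and a Reject string meet in one state with the same remainder; add a state when all current targets are rejected. Accepting states are where Accept strings end.
a: 0a undefined. 0a->0: ok.
b: 0b undefined. 0b->0: no, bcc/cc meet in 0 with "cc" left. Open state 1: 0b->1.
c: 0c undefined. 0c->0: no, ccaac/cc meet in 0. 0c->1: ok.
ba: 1a undefined. 1a->0: no, bacc/cc meet in 1 with "c" left. 1a->1: ok.
bb: 1b undefined. 1b->0: ok.
bc: 1c undefined. 1c->0: no, bcbb/cc meet in 0. 1c->1: no, bcbb/cc meet in 1. Open state 2: 1c->2.
bca: 2a undefined. 2a->0: no, ccaac/c meet in 1. 2a->1: no, ccaac/cc meet in 2. 2a->2: no, ccaab/aabcb meet in 2 with "b" left. Open state 3: 2a->3.
bcb: 2b undefined. 2b->0: no, bcbb/c meet in 1. 2b->1: ok.
bcc: 2c undefined. 2c->0: no, bcbb/cacca meet in 0. 2c->1: no, bcc/cacca meet in 1. 2c->2: no, bcc/cc meet in 2. 2c->3: ok.
bcaa: 3a undefined. 3a->0: no, bcbb/cacca meet in 0. 3a->1: no, ccaac/cc meet in 2. 3a->2: no, ccaab/c meet in 1. 3a->3: no, bcc/cacca meet in 3. Open state 4: 3a->4.
bcab: 3b undefined. 3b->0: no, bcbb/bcaba meet in 0. 3b->1: ok.
bcac: 3c undefined. 3c->0: no, bcacb/c meet in 1. 3c->1: ok.
bcaaa: 4a undefined. 4a->0: ok.
ccaab: 4b undefined. 4b->0: ok.
ccaac: 4c undefined. 4c->0: ok.
All examples now run through 5 states with every (state, symbol) defined. Accept strings end in {0,3}, Reject strings end in {1,2,4}; accept={0,3}.

states=5 start=0 accept={0,3} delta: 0a->0 0b->1 0c->1 1a->1 1b->0 1c->2 2a->3 2b->1 2c->3 3a->4 3b->1 3c->1 4a->0 4b->0 4c->0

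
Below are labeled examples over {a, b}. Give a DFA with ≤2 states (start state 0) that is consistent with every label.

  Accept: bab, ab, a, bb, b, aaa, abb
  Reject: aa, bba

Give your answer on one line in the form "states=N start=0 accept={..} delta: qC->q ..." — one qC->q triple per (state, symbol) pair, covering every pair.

Grow the machine one transition at a time. Run the examples from 0; the earliest place one falls off (shortest prefix, ties alphabetical) gets sent to the lowest-numbered state that keeps every Accept/Reject pair distinguishable — a pair clashes when both reach the same state with identical unread suffix — and to a fresh state only if none does.
a: 0a undefined. 0a->0: no, a/aa meet in 0. Open state 1: 0a->1.
b: 0b undefined. 0b->0: no, a/bba meet in 1. 0b->1: ok.
aa: 1a undefined. 1a->0: ok.
ab: 1b undefined. 1b->0: no, bab/bba meet in 1. 1b->1: ok.
All examples now run through 2 states with every (state, symbol) defined. Accept strings end in {1}, Reject strings end in {0}; accept={1}.

states=2 start=0 accept={1} delta: 0a->1 0b->1 1a->0 1b->1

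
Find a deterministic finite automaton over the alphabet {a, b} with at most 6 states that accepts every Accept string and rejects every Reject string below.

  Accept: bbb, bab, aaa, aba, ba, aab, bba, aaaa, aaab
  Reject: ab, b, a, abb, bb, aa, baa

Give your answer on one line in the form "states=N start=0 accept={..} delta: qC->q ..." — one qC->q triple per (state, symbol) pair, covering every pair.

Grow the machine one transition at a time. Run the examples from 0; the earliest place one falls off (shortest prefix, ties alphabetical) gets sent to the lowest-numbered state that keeps every Accept/Reject pair distinguishable — a pair clashes when both reach the same state with identical unread suffix — and to a fresh state only if none does.
a: 0a undefined. 0a->0: no, aaa/a meet in 0. Open state 1: 0a->1.
b: 0b undefined. 0b->0: no, bbb/b meet in 0. 0b->1: no, bbb/abb meet in 1 with "bb" left. Open state 2: 0b->2.
aa: 1a undefined. 1a->0: no, aaa/a meet in 1. 1a->1: no, aaa/a meet in 1. 1a->2: no, aab/bb meet in 2 with "b" left. Open state 3: 1a->3.
ab: 1b undefined. 1b->0: no, aba/a meet in 1. 1b->1: no, aba/aa meet in 3. 1b->2: ok.
ba: 2a undefined. 2a->0: no, bab/ab meet in 2. 2a->1: no, bab/ab meet in 2. 2a->2: no, bab/abb meet in 2 with "b" left. 2a->3: no, aaa/baa meet in 3 with "a" left. Open state 4: 2a->4.
bb: 2b undefined. 2b->0: no, bbb/ab meet in 2. 2b->1: no, bbb/ab meet in 2. 2b->2: no, bbb/ab meet in 2. 2b->3: ok.
aaa: 3a undefined. 3a->0: no, aaaa/a meet in 1. 3a->1: no, aaa/a meet in 1. 3a->2: no, aaa/ab meet in 2. 3a->3: no, aaa/abb meet in 3. 3a->4: no, aaaa/baa meet in 4 with "a" left. Open state 5: 3a->5.
aab: 3b undefined. 3b->0: ok.
baa: 4a undefined. 4a->0: no, bbb/baa meet in 0. 4a->1: ok.
bab: 4b undefined. 4b->0: ok.
aaaa: 5a undefined. 5a->0: ok.
aaab: 5b undefined. 5b->0: ok.
All examples now run through 6 states with every (state, symbol) defined. Accept strings end in {0,4,5}, Reject strings end in {1,2,3}; accept={0,4,5}.

states=6 start=0 accept={0,4,5} delta: 0a->1 0b->2 1a->3 1b->2 2a->4 2b->3 3a->5 3b->0 4a->1 4b->0 5a->0 5b->0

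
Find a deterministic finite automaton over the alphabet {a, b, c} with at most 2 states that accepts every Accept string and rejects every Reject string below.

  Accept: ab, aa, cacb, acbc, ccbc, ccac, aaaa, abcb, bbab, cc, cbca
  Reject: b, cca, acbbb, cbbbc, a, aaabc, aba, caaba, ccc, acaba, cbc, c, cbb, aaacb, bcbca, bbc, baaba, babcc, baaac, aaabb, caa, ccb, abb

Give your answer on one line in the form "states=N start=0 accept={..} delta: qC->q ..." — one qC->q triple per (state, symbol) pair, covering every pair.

Grow the machine one transition at a time. Run the examples from 0; the earliest place one falls off (shortest prefix, ties alphabetical) gets sent to the lowest-numbered state that keeps every Accept/Reject pair distinguishable — a pair clashes when both reach the same state with identical unread suffix — and to a fresh state only if none does.
a: 0a undefined. 0a->0: no, ab/b meet in 0 with "b" left. Open state 1: 0a->1.
b: 0b undefined. 0b->0: no, cbca/bcbca meet in 0 with "cbca" left. 0b->1: ok.
c: 0c undefined. 0c->0: no, ab/cbb meet in 1 with "b" left. 0c->1: ok.
aa: 1a undefined. 1a->0: ok.
ab: 1b undefined. 1b->0: ok.
ac: 1c undefined. 1c->0: ok.
All examples now run through 2 states with every (state, symbol) defined. Accept strings end in {0}, Reject strings end in {1}; accept={0}.

states=2 start=0 accept={0} delta: 0a->1 0b->1 0c->1 1a->0 1b->0 1c->0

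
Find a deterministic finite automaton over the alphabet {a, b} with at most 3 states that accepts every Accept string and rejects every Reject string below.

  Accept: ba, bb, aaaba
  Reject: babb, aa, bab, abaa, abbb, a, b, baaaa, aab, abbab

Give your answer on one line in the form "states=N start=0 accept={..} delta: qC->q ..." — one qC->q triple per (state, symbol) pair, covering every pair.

State merging on the prefix tree: take the shortest (then alphabetical) example prefix whose next move is undefined and point that move at state 0, else 1, else 2, ...; a target is out if some Accept/Reject pair would then sit in one state with the same input left (inseparable). If every existing state is out, open a new one.
a: 0a undefined. 0a->0: ok.
b: 0b undefined. 0b->0: no, ba/babb meet in 0. Open state 1: 0b->1.
ba: 1a undefined. 1a->0: no, ba/aa meet in 0. 1a->1: no, ba/abaa meet in 1. Open state 2: 1a->2.
bb: 1b undefined. 1b->0: no, bb/aa meet in 0. 1b->1: no, bb/abbb meet in 1. 1b->2: ok.
baa: 2a undefined. 2a->0: ok.
bab: 2b undefined. 2b->0: ok.
All examples now run through 3 states with every (state, symbol) defined. Accept strings end in {2}, Reject strings end in {0,1}; accept={2}.

states=3 start=0 accept={2} delta: 0a->0 0b->1 1a->2 1b->2 2a->0 2b->0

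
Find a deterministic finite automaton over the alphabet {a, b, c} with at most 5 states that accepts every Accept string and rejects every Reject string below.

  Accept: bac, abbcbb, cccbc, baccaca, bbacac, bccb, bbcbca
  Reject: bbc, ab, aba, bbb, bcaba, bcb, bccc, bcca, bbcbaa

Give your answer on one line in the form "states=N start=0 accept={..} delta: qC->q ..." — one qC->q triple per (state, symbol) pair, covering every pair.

Fold the examples into a partial DFA from state 0: repeatedly fix the first undefined (state, symbol) met by the shortest-then-alphabetical prefix, trying targets in increasing order and rejecting any under which an Accept and a Reject string meet in one state with the same remainder; add a state when all current targets are rejected. Accepting states are where Accept strings end.
a: 0a undefined. 0a->0: ok.
b: 0b undefined. 0b->0: no, bac/bbc meet in 0 with "c" left. Open state 1: 0b->1.
c: 0c undefined. 0c->0: ok.
ba: 1a undefined. 1a->0: no, bac/aba meet in 0. 1a->1: ok.
bb: 1b undefined. 1b->0: no, abbcbb/bbc meet in 0. 1b->1: no, bac/bbc meet in 1 with "c" left. Open state 2: 1b->2.
bc: 1c undefined. 1c->0: no, bac/bccc meet in 0. 1c->1: no, bac/ab meet in 1. 1c->2: ok.
bba: 2a undefined. 2a->0: ok.
bbb: 2b undefined. 2b->0: no, bbacac/bbb meet in 0. 2b->1: ok.
bbc: 2c undefined. 2c->0: no, baccaca/bbc meet in 0. 2c->1: no, bac/bccc meet in 2. 2c->2: no, bac/bbc meet in 2. Open state 3: 2c->3.
bbcb: 3b undefined. 3b->0: no, abbcbb/ab meet in 1. 3b->1: no, bccb/ab meet in 1. 3b->2: no, abbcbb/ab meet in 1. 3b->3: no, abbcbb/bbc meet in 3. Open state 4: 3b->4.
bcca: 3a undefined. 3a->0: no, baccaca/bcca meet in 0. 3a->1: ok.
bccc: 3c undefined. 3c->0: no, baccaca/bccc meet in 0. 3c->1: ok.
bbcba: 4a undefined. 4a->0: no, baccaca/bbcbaa meet in 0. 4a->1: ok.
bbcbc: 4c undefined. 4c->0: ok.
abbcbb: 4b undefined. 4b->0: ok.
All examples now run through 5 states with every (state, symbol) defined. Accept strings end in {0,2,4}, Reject strings end in {1,3}; accept={0,2,4}.

states=5 start=0 accept={0,2,4} delta: 0a->0 0b->1 0c->0 1a->1 1b->2 1c->2 2a->0 2b->1 2c->3 3a->1 3b->4 3c->1 4a->1 4b->0 4c->0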